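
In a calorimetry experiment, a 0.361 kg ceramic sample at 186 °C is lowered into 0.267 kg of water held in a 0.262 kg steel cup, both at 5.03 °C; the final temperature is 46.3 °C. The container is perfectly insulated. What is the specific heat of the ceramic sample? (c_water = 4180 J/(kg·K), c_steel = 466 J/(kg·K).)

Net heat exchanged in the isolated system is zero:
0.361×c×(46.3 − 186) + 0.267×4180×(46.3 − 5.03) + 0.262×466×(46.3 − 5.03) = 0
-50.43 c = -51099
c = -51099/-50.43 ≈ 1013 J/(kg·K)

c ≈ 1010 J/(kg·K)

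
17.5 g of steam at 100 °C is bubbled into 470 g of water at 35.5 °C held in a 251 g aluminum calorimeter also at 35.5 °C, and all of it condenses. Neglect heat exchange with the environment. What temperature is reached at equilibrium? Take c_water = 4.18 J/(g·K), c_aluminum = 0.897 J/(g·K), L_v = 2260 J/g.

Heat gained plus heat lost sum to zero:
condense steam: −17.5×2260 = −39550
  condensate cools 100→T: 17.5×4.18×(T − 100) = 73.15(T − 100)
  water warms: 470×4.18×(T − 35.5) = 1964.6(T − 35.5)
  cup: 225.15(T − 35.5)
2262.9 T = 39550 + 7315 + 77736 = 124601
T ≈ 55.06 °C (< 100 °C, so full condensation is consistent).

T_f ≈ 55.1 °C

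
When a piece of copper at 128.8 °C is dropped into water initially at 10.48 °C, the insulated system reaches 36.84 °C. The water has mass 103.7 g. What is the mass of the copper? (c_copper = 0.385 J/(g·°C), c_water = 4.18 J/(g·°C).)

|Q_copper| = |Q_water|:
m·0.385·(128.8 − 36.84) = 103.7·4.18·(36.84 − 10.48)
35.4 m = 11426  ⇒  m ≈ 322.7 g

m ≈ 323 g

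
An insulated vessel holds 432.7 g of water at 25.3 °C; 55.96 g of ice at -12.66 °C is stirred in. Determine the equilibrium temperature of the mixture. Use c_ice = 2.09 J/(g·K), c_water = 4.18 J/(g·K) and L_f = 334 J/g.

T_f ≈ 12.5 °C

Setting the total heat transfer to zero:
warm ice to 0 °C: 55.96·2.09·(0 − (-12.66)) = 1480.7; fusion: m_ice L_f = 55.96·334 = 18691; meltwater 0→T: 55.96·4.18·T = 233.91 T; water: 1808.7(T − 25.3)
2042.6 T = 45760 − 20171 = 25588
T ≈ 12.53 °C — above 0 °C, consistent with complete melting.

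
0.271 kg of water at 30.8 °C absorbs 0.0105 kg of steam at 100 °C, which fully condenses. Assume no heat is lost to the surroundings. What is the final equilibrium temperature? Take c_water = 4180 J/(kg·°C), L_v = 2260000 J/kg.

T_f ≈ 53.5 °C

Conservation of energy gives ΣQ = 0:
latent heat released on condensation: 0.0105×2260000 = 23730; condensate cools 100→T: 0.0105×4180×(T − 100) = 43.89(T − 100); original water: 1132.8(T − 30.8)
1176.7 T = 23730 + 4389 + 34890 = 63009
T ≈ 53.55 °C (< 100 °C, so full condensation is consistent).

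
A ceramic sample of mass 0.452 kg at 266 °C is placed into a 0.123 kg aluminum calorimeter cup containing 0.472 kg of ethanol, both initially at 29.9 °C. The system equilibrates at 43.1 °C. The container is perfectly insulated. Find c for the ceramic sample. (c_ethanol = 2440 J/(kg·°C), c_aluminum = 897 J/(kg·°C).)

Taking heat into each body as positive, Σ m c ΔT = 0:
0.452×c×(43.1 − 266) + 0.472×2440×(43.1 − 29.9) + 0.123×897×(43.1 − 29.9) = 0
-100.75 c = -16659
c = -16659/-100.75 ≈ 165.3 J/(kg·°C)

c ≈ 165 J/(kg·°C)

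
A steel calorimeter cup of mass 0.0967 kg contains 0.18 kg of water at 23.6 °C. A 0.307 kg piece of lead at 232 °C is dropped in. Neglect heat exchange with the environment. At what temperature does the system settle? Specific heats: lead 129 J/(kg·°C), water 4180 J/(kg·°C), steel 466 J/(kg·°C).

T_f ≈ 33.5 °C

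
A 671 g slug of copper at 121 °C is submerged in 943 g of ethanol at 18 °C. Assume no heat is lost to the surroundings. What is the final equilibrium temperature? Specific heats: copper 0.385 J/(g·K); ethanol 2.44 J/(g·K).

T_f ≈ 28.4 °C

Energy conservation, ΣQ = 0:
671×0.385×(T − 121) + 943×2.44×(T − 18) = 0
(258.33 + 2300.9) T = 258.33×121 + 2300.9×18
T = 72675 / 2559.3 = 28.4 °C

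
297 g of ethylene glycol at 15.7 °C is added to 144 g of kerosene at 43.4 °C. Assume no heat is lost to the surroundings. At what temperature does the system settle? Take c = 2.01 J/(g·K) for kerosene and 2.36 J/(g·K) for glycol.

|Q_kerosene| = |Q_glycol|:
144×2.01×(43.4 − T) = 297×2.36×(T − 15.7)
289.44(43.4 − T) = 700.92(T − 15.7)
990.36 T = 23566  ⇒  T ≈ 23.80 °C

T_f ≈ 23.8 °C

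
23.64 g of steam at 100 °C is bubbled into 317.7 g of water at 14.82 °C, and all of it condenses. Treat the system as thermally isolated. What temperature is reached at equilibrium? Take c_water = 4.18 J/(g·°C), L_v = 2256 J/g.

Net heat exchanged in the isolated system is zero:
latent heat released on condensation: 23.64·2256 = 53332; condensate cools 100→T: 23.64·4.18·(T − 100) = 98.82(T − 100); original water: 1328(T − 14.82)
1426.8 T = 53332 + 9881.5 + 19681 = 82894
T ≈ 58.10 °C, under the boiling point, so the assumption holds.

T_f ≈ 58.1 °C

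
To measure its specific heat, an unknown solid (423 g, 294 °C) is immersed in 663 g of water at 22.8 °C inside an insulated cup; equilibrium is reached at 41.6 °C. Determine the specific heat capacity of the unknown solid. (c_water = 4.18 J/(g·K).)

c ≈ 0.488 J/(g·K)

Let T be the final temperature. ΣQ_i = 0:
423×c×(41.6 − 294) + 663×4.18×(41.6 − 22.8) = 0
-106765 c = -52101
c = -52101/-106765 ≈ 0.488 J/(g·K)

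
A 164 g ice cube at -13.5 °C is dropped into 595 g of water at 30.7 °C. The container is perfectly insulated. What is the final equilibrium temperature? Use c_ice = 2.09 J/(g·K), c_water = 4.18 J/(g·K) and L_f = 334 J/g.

T_f ≈ 5.3 °C

Let T be the final temperature. ΣQ_i = 0:
warm ice to 0 °C: 164×2.09×(0 − (-13.5)) = 4627.3; latent heat to melt: 164×334 = 54776; meltwater 0→T: 164×4.18×T = 685.52 T; water cools: 595×4.18×(T − 30.7) = 2487.1(T − 30.7)
3172.6 T = 76354 − 59403 = 16951
T ≈ 5.34 °C — above 0 °C, consistent with complete melting.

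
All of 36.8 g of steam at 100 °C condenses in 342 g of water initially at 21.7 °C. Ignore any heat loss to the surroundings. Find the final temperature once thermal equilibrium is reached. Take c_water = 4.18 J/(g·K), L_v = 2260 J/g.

T_f ≈ 81.8 °C

Energy conservation, ΣQ = 0:
steam→water at 100 °C releases m L_v = 36.8·2260 = 83168; condensed water 100 °C→T: 153.82(T − 100); original water: 1429.6(T − 21.7)
1583.4 T = 83168 + 15382 + 31021 = 129572
T ≈ 81.83 °C — below 100 °C, confirming all the steam condensed.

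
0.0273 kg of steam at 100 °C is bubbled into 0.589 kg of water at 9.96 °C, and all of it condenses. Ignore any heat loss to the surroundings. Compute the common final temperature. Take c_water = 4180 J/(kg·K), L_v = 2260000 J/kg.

T_f ≈ 37.9 °C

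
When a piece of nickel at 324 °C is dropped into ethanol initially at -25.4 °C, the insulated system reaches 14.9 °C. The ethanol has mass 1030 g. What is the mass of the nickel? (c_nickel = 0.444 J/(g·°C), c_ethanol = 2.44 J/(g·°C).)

m ≈ 738 g

Heat lost by the nickel = heat gained by the ethanol:
m·0.444·(324 − 14.9) = 1030·2.44·(14.9 − (-25.4))
137.24 m = 101282  ⇒  m ≈ 738 g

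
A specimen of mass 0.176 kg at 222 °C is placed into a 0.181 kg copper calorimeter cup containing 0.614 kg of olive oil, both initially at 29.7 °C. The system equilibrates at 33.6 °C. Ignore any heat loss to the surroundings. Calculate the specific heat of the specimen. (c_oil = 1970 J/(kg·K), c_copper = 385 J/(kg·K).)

c ≈ 150 J/(kg·K)

Conservation of energy gives ΣQ = 0:
0.176×c×(33.6 − 222) + 0.614×1970×(33.6 − 29.7) + 0.181×385×(33.6 − 29.7) = 0
-33.16 c = -4989.1
c = -4989.1/-33.16 ≈ 150.5 J/(kg·K)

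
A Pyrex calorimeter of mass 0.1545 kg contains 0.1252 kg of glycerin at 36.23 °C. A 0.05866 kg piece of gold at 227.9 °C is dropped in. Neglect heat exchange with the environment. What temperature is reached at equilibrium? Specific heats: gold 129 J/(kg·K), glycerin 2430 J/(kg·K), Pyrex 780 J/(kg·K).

Setting the total heat transfer to zero:
0.05866×129×(T − 227.9) + 0.1252×2430×(T − 36.23) + 0.1545×780×(T − 36.23) = 0
7.567(T − 227.9) + 304.24(T − 36.23) + 120.51(T − 36.23) = 0
432.31 T = 17113
T = 17113 / 432.31 = 39.6 °C

T_f ≈ 39.6 °C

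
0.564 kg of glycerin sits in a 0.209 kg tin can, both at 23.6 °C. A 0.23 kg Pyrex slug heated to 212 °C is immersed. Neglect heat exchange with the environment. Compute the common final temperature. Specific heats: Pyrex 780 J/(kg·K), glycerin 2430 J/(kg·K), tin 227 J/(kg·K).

T_f ≈ 44.8 °C

T_f = Σ m_i c_i T_i / Σ m_i c_i:
T_f = (179.4×212 + 1370.5×23.6 + 47.44×23.6) / (179.4 + 1370.5 + 47.44)
    = 71497 / 1597.4 ≈ 44.76 °C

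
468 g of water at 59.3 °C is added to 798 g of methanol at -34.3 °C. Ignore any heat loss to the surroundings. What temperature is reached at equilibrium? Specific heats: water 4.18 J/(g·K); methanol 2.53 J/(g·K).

T_f ≈ 11.8 °C

Taking heat into each body as positive, Σ m c ΔT = 0:
468*4.18*(T − 59.3) + 798*2.53*(T − (-34.3)) = 0
1956.2(T − 59.3) + 2018.9(T − (-34.3)) = 0
(1956.2 + 2018.9) T = 1956.2*59.3 + 2018.9*(-34.3)
T = 46755/3975.2 ≈ 11.76 °C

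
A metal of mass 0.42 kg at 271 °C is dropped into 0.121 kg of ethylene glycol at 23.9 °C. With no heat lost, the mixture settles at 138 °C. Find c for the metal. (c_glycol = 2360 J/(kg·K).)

c ≈ 583 J/(kg·K)

Heat lost by the metal = heat gained by the glycol:
0.42×c×(271 − 138) = 0.121×2360×(138 − 23.9)
55.86 c = 32582  ⇒  c ≈ 583.3 J/(kg·K)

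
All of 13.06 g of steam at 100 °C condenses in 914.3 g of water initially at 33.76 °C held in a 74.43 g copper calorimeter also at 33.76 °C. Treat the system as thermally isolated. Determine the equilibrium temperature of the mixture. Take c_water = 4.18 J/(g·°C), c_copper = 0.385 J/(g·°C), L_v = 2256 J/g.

T_f ≈ 42.2 °C

Sum of m c ΔT and latent-heat terms is zero:
condense steam: −13.06×2256 = −29463
  condensed water 100 °C→T: 54.59(T − 100)
  original water: 3821.8(T − 33.76)
  copper cup: 74.43×0.385×(T − 33.76) = 28.66(T − 33.76)
3905 T = 29463 + 5459.1 + 129991 = 164913
T ≈ 42.23 °C — below 100 °C, confirming all the steam condensed.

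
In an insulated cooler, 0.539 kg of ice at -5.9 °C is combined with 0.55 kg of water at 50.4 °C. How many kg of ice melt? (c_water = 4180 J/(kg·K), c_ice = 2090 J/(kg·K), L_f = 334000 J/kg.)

Heat available from the water dropping to 0 °C: 0.55·4180·50.4 = 115870 J.
Warming the ice to 0 °C takes 0.539·2090·5.9 = 6646.4 J, leaving 109223 J for melting.
Fully melting the ice requires m_ice L_f = 0.539·334000 = 180026 J.
Since 109223 < 180026 J, not all the ice melts; equilibrium is at 0 °C.
m_melt = 109223 / L_f = 0.327 kg.

m_melted ≈ 0.327 kg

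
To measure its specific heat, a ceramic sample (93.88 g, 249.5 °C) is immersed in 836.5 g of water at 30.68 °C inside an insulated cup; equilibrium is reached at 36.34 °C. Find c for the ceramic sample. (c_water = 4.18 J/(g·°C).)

Taking heat into each body as positive, Σ m c ΔT = 0:
93.88×c×(36.34 − 249.5) + 836.5×4.18×(36.34 − 30.68) = 0
-20011 c = -19791
c = -19791/-20011 ≈ 0.989 J/(g·°C)

c ≈ 0.989 J/(g·°C)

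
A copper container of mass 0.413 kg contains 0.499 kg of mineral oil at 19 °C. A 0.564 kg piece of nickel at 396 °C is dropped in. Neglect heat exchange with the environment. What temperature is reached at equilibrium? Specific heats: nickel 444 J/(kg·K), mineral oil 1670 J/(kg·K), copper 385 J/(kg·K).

T_f ≈ 95.0 °C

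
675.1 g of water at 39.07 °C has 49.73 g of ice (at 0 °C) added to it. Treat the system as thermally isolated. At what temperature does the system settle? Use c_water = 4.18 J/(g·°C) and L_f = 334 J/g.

T_f ≈ 30.9 °C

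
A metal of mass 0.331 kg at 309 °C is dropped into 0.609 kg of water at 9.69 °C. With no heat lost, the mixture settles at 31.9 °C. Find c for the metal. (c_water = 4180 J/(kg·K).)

m_s c (T_s − T_f) = m_water c_water (T_f − T_0):
0.331×c×(309 − 31.9) = 0.609×4180×(31.9 − 9.69)
91.72 c = 56538  ⇒  c ≈ 616.4 J/(kg·K)

c ≈ 616 J/(kg·K)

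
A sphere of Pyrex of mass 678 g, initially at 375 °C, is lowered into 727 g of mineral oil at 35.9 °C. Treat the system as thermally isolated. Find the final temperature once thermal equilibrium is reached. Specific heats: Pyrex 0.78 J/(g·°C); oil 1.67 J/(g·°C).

T_f ≈ 138.8 °C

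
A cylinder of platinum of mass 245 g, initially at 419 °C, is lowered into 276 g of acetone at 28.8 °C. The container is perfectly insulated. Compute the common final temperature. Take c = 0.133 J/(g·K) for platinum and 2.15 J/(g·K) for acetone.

T_f ≈ 49.1 °C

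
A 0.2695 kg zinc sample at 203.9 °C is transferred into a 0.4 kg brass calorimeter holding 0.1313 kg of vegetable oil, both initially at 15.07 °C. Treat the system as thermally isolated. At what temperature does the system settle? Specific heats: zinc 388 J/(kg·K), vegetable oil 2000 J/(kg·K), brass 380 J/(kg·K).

With ΣQ=0 the equilibrium temperature is the m·c-weighted mean:
T_f = (104.57×203.9 + 262.6×15.07 + 152×15.07) / (104.57 + 262.6 + 152)
    = 27569 / 519.17 ≈ 53.10 °C

T_f ≈ 53.1 °C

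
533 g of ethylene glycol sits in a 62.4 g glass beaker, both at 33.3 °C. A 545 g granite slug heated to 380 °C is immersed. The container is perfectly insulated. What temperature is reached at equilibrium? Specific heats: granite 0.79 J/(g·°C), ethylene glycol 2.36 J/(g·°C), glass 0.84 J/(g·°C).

T_f ≈ 119.0 °C

Energy conservation, ΣQ = 0:
545*0.79*(T − 380) + 533*2.36*(T − 33.3) + 62.4*0.84*(T − 33.3) = 0
(430.55 + 1257.9 + 52.42) T = 430.55*380 + 1257.9*33.3 + 52.42*33.3
T ≈ 119.05 °C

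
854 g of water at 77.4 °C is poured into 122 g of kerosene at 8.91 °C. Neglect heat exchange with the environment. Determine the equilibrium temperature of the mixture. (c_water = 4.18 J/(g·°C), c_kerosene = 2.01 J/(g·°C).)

T_f ≈ 73.0 °C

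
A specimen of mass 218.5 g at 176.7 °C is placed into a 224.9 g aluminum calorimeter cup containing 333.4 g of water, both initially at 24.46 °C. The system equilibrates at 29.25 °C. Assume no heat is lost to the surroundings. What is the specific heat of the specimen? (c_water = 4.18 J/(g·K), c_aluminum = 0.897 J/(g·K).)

c ≈ 0.237 J/(g·K)

Conservation of energy gives ΣQ = 0:
218.5×c×(29.25 − 176.7) + 333.4×4.18×(29.25 − 24.46) + 224.9×0.897×(29.25 − 24.46) = 0
-32218 c = -7641.7
c = -7641.7/-32218 ≈ 0.2372 J/(g·K)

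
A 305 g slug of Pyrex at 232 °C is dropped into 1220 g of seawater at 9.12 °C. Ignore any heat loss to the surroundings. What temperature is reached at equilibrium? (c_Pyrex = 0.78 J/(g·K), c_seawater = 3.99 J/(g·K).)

T_f ≈ 19.5 °C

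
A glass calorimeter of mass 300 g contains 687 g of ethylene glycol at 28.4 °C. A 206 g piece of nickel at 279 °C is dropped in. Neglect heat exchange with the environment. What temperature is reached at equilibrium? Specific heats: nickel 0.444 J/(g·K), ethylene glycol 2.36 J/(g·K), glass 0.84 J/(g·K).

T_f ≈ 40.1 °C

Setting the total heat transfer to zero:
206*0.444*(T − 279) + 687*2.36*(T − 28.4) + 300*0.84*(T − 28.4) = 0
(91.46 + 1621.3 + 252) T = 91.46*279 + 1621.3*28.4 + 252*28.4
T = 78721 / 1964.8 = 40.1 °C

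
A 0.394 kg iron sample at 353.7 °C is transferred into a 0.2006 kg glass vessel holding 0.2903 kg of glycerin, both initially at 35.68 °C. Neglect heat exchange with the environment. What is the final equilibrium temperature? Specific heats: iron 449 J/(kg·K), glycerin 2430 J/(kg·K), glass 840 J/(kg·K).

T_f ≈ 89.2 °C

Setting the total heat transfer to zero:
0.394×449×(T − 353.7) + 0.2903×2430×(T − 35.68) + 0.2006×840×(T − 35.68) = 0
(176.91 + 705.43 + 168.5) T = 176.91×353.7 + 705.43×35.68 + 168.5×35.68
T ≈ 89.22 °C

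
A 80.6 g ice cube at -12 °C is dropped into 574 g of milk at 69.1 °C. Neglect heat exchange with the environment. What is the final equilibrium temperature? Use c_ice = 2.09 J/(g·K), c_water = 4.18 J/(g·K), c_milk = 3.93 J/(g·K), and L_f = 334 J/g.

T_f ≈ 49.0 °C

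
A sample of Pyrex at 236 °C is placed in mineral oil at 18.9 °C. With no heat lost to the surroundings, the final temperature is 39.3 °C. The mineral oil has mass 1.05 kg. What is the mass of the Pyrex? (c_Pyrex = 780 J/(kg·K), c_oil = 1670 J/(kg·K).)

Taking heat into each body as positive, Σ m c ΔT = 0:
m×780×(39.3 − 236) + 1.05×1670×(39.3 − 18.9) = 0
-153426 m = -35771
m = -35771/-153426 ≈ 0.2332 kg

m ≈ 0.233 kg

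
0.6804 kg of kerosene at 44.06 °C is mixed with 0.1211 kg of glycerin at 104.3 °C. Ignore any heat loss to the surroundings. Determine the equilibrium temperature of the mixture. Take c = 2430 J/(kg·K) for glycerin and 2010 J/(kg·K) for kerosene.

T_f ≈ 54.7 °C

Setting the total heat transfer to zero:
0.1211×2430×(T − 104.3) + 0.6804×2010×(T − 44.06) = 0
294.27(T − 104.3) + 1367.6(T − 44.06) = 0
(294.27 + 1367.6) T = 294.27×104.3 + 1367.6×44.06
T = 90949 / 1661.9 = 54.7 °C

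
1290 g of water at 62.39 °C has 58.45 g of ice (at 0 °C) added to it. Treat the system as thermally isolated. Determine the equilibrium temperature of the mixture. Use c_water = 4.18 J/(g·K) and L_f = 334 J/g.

T_f ≈ 56.2 °C

Conservation of energy gives ΣQ = 0:
fusion: m_ice L_f = 58.45×334 = 19522; warm the meltwater: 244.32 T; water cools: 1290×4.18×(T − 62.39) = 5392.2(T − 62.39)
5636.5 T = 336419 − 19522 = 316897
T ≈ 56.22 °C (positive, so assuming full melt was valid).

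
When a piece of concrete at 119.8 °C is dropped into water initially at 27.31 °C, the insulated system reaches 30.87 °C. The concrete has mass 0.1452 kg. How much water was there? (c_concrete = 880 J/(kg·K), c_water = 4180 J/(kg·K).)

|Q_concrete| = |Q_water|:
0.1452·880·(119.8 − 30.87) = m·4180·(30.87 − 27.31)
14881 m = 11363  ⇒  m ≈ 0.7636 kg

m ≈ 0.764 kg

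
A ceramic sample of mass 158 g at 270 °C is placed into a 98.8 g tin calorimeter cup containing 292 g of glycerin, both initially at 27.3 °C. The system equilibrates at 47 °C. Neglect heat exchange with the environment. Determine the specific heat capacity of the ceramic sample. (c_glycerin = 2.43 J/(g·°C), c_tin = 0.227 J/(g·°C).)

c ≈ 0.409 J/(g·°C)

Conservation of energy gives ΣQ = 0:
158·c·(47 − 270) + 292·2.43·(47 − 27.3) + 98.8·0.227·(47 − 27.3) = 0
-35234 c = -14420
c = -14420/-35234 ≈ 0.4093 J/(g·°C)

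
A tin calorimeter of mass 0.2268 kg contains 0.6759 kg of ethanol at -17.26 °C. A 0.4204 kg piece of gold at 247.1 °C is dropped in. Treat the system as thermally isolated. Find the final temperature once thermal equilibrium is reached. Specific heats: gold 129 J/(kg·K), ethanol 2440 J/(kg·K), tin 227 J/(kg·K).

T_f ≈ -9.1 °C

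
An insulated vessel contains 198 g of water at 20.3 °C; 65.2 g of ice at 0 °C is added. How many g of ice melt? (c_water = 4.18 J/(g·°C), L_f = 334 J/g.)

Water can give up m c ΔT = 198×4.18×20.3 = 16801 J before reaching 0 °C.
To melt every bit of ice: 65.2×334 = 21777 J.
That's not enough to melt it all — equilibrium is at 0 °C with ice remaining.
m_melt = 16801 / L_f = 50.3 g.

m_melted ≈ 50.3 g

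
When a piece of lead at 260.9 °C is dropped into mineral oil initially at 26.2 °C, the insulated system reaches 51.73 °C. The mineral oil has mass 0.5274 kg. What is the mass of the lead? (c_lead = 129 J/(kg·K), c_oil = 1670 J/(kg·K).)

m ≈ 0.833 kg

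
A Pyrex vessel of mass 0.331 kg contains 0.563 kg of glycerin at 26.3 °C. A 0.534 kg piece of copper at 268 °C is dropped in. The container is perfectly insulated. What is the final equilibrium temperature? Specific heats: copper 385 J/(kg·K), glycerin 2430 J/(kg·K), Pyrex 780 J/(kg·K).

Energy conservation, ΣQ = 0:
0.534*385*(T − 268) + 0.563*2430*(T − 26.3) + 0.331*780*(T − 26.3) = 0
(205.59 + 1368.1 + 258.18) T = 205.59*268 + 1368.1*26.3 + 258.18*26.3
T = 97869 / 1831.9 = 53.4 °C

T_f ≈ 53.4 °C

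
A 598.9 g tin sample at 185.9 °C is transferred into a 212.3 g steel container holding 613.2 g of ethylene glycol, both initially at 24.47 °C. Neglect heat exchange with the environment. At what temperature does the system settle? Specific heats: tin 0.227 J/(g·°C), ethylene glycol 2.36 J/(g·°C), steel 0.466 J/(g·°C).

Energy conservation, ΣQ = 0:
598.9*0.227*(T − 185.9) + 613.2*2.36*(T − 24.47) + 212.3*0.466*(T − 24.47) = 0
135.95(T − 185.9) + 1447.2(T − 24.47) + 98.93(T − 24.47) = 0
(135.95 + 1447.2 + 98.93) T = 135.95*185.9 + 1447.2*24.47 + 98.93*24.47
T = 63106/1682 ≈ 37.52 °C

T_f ≈ 37.5 °C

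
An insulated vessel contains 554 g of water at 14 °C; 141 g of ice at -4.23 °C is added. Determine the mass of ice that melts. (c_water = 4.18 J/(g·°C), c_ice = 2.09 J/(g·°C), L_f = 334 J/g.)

m_melted ≈ 93.3 g

Water can give up m c ΔT = 554·4.18·14 = 32420 J before reaching 0 °C.
Warming the ice to 0 °C takes 141·2.09·4.23 = 1246.5 J, leaving 31174 J for melting.
Melting all 141 g of ice would need 141·334 = 47094 J.
Since 31174 < 47094 J, not all the ice melts; equilibrium is at 0 °C.
Mass melted = 31174/334 ≈ 93.33 g.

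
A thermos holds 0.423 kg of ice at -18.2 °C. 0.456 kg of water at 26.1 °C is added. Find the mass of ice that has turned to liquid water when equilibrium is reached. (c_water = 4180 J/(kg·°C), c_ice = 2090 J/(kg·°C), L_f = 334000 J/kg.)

m_melted ≈ 0.101 kg

Water can give up m c ΔT = 0.456·4180·26.1 = 49749 J before reaching 0 °C.
Warming the ice to 0 °C takes 0.423·2090·18.2 = 16090 J, leaving 33659 J for melting.
To melt every bit of ice: 0.423·334000 = 141282 J.
33659 J < 141282 J, so only part of the ice melts and the system sits at 0 °C.
m_melted·334000 = 33659  ⇒  m_melted ≈ 0.1008 kg.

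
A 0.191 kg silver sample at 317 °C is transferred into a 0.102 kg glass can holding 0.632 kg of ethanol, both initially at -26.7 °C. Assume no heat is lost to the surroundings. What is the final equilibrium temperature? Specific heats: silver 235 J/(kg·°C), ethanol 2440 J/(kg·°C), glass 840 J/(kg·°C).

Conservation of energy gives ΣQ = 0:
0.191×235×(T − 317) + 0.632×2440×(T − (-26.7)) + 0.102×840×(T − (-26.7)) = 0
44.88(T − 317) + 1542.1(T − (-26.7)) + 85.68(T − (-26.7)) = 0
1672.6 T = -29233
T = -29233/1672.6 ≈ -17.48 °C

T_f ≈ -17.5 °C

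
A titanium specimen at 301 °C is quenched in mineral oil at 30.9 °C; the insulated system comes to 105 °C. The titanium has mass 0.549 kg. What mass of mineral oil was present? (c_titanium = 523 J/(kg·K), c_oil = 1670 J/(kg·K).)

Conservation of energy gives ΣQ = 0:
0.549·523·(105 − 301) + m·1670·(105 − 30.9) = 0
123747 m = 56277
m = 56277/123747 ≈ 0.4548 kg

m ≈ 0.455 kg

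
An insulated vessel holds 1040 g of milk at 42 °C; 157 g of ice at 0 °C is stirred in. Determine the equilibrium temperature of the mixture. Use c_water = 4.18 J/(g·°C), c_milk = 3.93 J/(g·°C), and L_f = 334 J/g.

T_f ≈ 25.1 °C

Sum of m c ΔT and latent-heat terms is zero:
fusion: m_ice L_f = 157·334 = 52438
  meltwater 0→T: 157·4.18·T = 656.26 T
  milk: 4087.2(T − 42)
4743.5 T = 171662 − 52438 = 119224
T ≈ 25.13 °C (positive, so assuming full melt was valid).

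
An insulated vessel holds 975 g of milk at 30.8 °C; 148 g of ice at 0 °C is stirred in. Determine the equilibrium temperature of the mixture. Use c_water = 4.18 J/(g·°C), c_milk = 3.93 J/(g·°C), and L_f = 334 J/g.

Energy balance with sensible and latent terms:
fusion: m_ice L_f = 148·334 = 49432
  warm the meltwater: 618.64 T
  milk: 3831.8(T − 30.8)
4450.4 T = 118018 − 49432 = 68586
T ≈ 15.41 °C — above 0 °C, consistent with complete melting.

T_f ≈ 15.4 °C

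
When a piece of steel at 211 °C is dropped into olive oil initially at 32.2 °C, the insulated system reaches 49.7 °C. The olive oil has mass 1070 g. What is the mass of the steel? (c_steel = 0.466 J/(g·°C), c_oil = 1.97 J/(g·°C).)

m ≈ 491 g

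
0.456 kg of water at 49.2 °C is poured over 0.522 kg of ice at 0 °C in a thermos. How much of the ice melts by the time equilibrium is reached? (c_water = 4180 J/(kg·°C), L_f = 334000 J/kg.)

m_melted ≈ 0.281 kg

Heat available from the water dropping to 0 °C: 0.456×4180×49.2 = 93779 J.
Melting all 0.522 kg of ice would need 0.522×334000 = 174348 J.
93779 J < 174348 J, so only part of the ice melts and the system sits at 0 °C.
Mass melted = 93779/334000 ≈ 0.2808 kg.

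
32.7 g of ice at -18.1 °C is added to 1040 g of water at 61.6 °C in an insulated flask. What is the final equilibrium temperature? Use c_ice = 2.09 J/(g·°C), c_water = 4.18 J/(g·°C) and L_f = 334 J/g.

T_f ≈ 57.0 °C

Let T be the final temperature. ΣQ_i = 0:
ice -18.1→0 °C: 32.7·2.09·18.1 = 1237; fusion: m_ice L_f = 32.7·334 = 10922; warm the meltwater: 136.69 T; water cools: 1040·4.18·(T − 61.6) = 4347.2(T − 61.6)
4483.9 T = 267788 − 12159 = 255629
T ≈ 57.01 °C — above 0 °C, consistent with complete melting.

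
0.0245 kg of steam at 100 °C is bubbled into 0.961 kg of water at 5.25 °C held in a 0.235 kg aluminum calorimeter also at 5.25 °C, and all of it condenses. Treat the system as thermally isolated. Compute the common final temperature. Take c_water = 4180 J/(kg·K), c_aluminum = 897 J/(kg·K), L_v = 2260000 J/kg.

T_f ≈ 20.3 °C

Energy conservation, ΣQ = 0:
condense steam: −0.0245·2260000 = −55370; condensed water 100 °C→T: 102.41(T − 100); original water: 4017(T − 5.25); cup: 210.79(T − 5.25)
4330.2 T = 55370 + 10241 + 22196 = 87807
T ≈ 20.28 °C — below 100 °C, confirming all the steam condensed.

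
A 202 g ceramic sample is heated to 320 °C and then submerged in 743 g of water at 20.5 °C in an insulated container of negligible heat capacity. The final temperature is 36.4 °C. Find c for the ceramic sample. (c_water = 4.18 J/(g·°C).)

c ≈ 0.862 J/(g·°C)

Conservation of energy gives ΣQ = 0:
202·c·(36.4 − 320) + 743·4.18·(36.4 − 20.5) = 0
-57287 c = -49381
c = -49381/-57287 ≈ 0.862 J/(g·°C)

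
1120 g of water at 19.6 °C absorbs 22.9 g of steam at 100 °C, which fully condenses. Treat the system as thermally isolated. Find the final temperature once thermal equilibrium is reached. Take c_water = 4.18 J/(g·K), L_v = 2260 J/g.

T_f ≈ 32.0 °C

Net heat exchanged in the isolated system is zero:
latent heat released on condensation: 22.9·2260 = 51754
  condensed water 100 °C→T: 95.72(T − 100)
  original water: 4681.6(T − 19.6)
4777.3 T = 51754 + 9572.2 + 91759 = 153086
T ≈ 32.04 °C (< 100 °C, so full condensation is consistent).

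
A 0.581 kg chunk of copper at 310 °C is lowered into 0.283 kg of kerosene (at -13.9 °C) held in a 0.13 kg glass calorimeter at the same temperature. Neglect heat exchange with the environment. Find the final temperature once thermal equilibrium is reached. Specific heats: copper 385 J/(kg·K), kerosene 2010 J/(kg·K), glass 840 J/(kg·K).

T_f ≈ 66.4 °C

Taking heat into each body as positive, Σ m c ΔT = 0:
0.581×385×(T − 310) + 0.283×2010×(T − (-13.9)) + 0.13×840×(T − (-13.9)) = 0
223.68(T − 310) + 568.83(T − (-13.9)) + 109.2(T − (-13.9)) = 0
(223.68 + 568.83 + 109.2) T = 223.68×310 + 568.83×(-13.9) + 109.2×(-13.9)
T ≈ 66.45 °C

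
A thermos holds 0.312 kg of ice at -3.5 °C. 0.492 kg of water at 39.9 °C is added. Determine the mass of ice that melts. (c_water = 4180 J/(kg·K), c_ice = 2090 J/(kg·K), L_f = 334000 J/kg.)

m_melted ≈ 0.239 kg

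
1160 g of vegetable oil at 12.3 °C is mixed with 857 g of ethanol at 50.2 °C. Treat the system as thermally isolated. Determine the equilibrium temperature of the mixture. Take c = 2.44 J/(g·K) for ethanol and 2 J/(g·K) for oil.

Heat lost by the ethanol equals heat gained by the oil:
857×2.44×(50.2 − T) = 1160×2×(T − 12.3)
2091.1(50.2 − T) = 2320(T − 12.3)
4411.1 T = 133508  ⇒  T ≈ 30.27 °C

T_f ≈ 30.3 °C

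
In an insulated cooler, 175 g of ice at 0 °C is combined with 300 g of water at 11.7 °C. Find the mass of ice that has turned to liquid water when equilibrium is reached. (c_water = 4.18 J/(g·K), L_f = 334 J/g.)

Water can give up m c ΔT = 300·4.18·11.7 = 14672 J before reaching 0 °C.
Melting all 175 g of ice would need 175·334 = 58450 J.
14672 J < 58450 J, so only part of the ice melts and the system sits at 0 °C.
m_melt = 14672 / L_f = 43.93 g.

m_melted ≈ 43.9 g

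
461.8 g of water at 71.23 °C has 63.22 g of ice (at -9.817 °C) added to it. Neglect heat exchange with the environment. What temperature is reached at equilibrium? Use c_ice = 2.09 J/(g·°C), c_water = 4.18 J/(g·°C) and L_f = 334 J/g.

T_f ≈ 52.4 °C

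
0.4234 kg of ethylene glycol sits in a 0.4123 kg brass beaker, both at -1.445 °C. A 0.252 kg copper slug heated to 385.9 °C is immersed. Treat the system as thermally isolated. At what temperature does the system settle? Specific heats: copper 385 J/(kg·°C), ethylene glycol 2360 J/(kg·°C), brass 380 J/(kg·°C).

Let T be the final temperature. ΣQ_i = 0:
0.252×385×(T − 385.9) + 0.4234×2360×(T − (-1.445)) + 0.4123×380×(T − (-1.445)) = 0
97.02(T − 385.9) + 999.22(T − (-1.445)) + 156.67(T − (-1.445)) = 0
1252.9 T = 35770
T = 35770/1252.9 ≈ 28.55 °C

T_f ≈ 28.5 °C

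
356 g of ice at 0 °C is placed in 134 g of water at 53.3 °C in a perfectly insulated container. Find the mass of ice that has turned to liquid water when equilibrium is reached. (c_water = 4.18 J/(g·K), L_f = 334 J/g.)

Water can give up m c ΔT = 134×4.18×53.3 = 29854 J before reaching 0 °C.
To melt every bit of ice: 356×334 = 118904 J.
29854 J < 118904 J, so only part of the ice melts and the system sits at 0 °C.
Mass melted = 29854/334 ≈ 89.38 g.

m_melted ≈ 89.4 g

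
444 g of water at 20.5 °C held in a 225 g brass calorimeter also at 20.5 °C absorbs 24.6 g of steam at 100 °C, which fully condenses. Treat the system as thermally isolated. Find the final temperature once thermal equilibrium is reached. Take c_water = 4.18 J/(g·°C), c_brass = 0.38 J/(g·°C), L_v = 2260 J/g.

T_f ≈ 51.7 °C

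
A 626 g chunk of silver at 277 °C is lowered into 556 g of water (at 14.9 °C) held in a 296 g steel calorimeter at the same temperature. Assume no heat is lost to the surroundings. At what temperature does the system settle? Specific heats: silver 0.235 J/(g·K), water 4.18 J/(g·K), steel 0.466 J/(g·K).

T_f ≈ 29.7 °C

Conservation of energy gives ΣQ = 0:
626·0.235·(T − 277) + 556·4.18·(T − 14.9) + 296·0.466·(T − 14.9) = 0
147.11(T − 277) + 2324.1(T − 14.9) + 137.94(T − 14.9) = 0
(147.11 + 2324.1 + 137.94) T = 147.11·277 + 2324.1·14.9 + 137.94·14.9
T = 77434 / 2609.1 = 29.7 °C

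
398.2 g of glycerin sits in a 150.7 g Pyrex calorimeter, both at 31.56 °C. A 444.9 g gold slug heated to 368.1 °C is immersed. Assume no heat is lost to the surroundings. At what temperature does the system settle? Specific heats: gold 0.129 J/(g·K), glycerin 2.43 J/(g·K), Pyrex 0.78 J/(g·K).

Energy conservation, ΣQ = 0:
444.9×0.129×(T − 368.1) + 398.2×2.43×(T − 31.56) + 150.7×0.78×(T − 31.56) = 0
1142.6 T = 55374
T = 55374 / 1142.6 = 48.5 °C

T_f ≈ 48.5 °C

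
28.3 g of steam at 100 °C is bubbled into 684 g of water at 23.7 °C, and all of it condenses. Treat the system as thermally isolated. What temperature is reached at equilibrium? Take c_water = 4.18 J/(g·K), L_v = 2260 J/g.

Energy balance with sensible and latent terms:
condense steam: −28.3×2260 = −63958
  condensate cools 100→T: 28.3×4.18×(T − 100) = 118.29(T − 100)
  original water: 2859.1(T − 23.7)
2977.4 T = 63958 + 11829 + 67761 = 143549
T ≈ 48.21 °C, under the boiling point, so the assumption holds.

T_f ≈ 48.2 °C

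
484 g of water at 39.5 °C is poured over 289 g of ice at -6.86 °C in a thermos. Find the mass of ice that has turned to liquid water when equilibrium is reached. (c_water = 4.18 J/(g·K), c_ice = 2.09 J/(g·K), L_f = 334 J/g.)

Cooling the water to 0 °C releases 484×4.18×39.5 = 79913 J.
Warming the ice to 0 °C takes 289×2.09×6.86 = 4143.5 J, leaving 75770 J for melting.
Fully melting the ice requires m_ice L_f = 289×334 = 96526 J.
75770 J < 96526 J, so only part of the ice melts and the system sits at 0 °C.
m_melt = 75770 / L_f = 226.9 g.

m_melted ≈ 227 g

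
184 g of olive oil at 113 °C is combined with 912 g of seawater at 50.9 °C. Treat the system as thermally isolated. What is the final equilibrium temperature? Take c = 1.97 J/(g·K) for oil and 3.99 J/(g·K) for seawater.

Let T be the final temperature. ΣQ_i = 0:
184×1.97×(T − 113) + 912×3.99×(T − 50.9) = 0
362.48(T − 113) + 3638.9(T − 50.9) = 0
4001.4 T = 226179
T = 226179/4001.4 ≈ 56.53 °C

T_f ≈ 56.5 °C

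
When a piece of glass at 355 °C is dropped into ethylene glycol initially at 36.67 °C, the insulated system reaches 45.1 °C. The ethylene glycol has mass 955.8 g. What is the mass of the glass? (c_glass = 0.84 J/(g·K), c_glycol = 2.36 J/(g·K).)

Heat lost by the glass = heat gained by the glycol:
m·0.84·(355 − 45.1) = 955.8·2.36·(45.1 − 36.67)
260.32 m = 19015  ⇒  m ≈ 73.05 g

m ≈ 73 g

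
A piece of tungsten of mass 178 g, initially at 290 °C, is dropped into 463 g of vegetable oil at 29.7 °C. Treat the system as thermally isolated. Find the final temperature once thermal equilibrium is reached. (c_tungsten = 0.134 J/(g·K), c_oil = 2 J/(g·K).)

T_f = Σ m_i c_i T_i / Σ m_i c_i:
T_f = (23.85×290 + 926×29.7) / (23.85 + 926)
    = 34419 / 949.85 ≈ 36.24 °C

T_f ≈ 36.2 °C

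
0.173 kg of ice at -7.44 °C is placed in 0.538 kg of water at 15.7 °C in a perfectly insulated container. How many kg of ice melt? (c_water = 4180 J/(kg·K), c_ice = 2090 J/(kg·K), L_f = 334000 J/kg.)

m_melted ≈ 0.0977 kg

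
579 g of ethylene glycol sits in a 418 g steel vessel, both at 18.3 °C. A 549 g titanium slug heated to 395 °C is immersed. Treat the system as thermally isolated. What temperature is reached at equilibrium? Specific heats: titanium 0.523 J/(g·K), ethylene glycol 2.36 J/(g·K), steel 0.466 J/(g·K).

Heat gained plus heat lost sum to zero:
549·0.523·(T − 395) + 579·2.36·(T − 18.3) + 418·0.466·(T − 18.3) = 0
287.13(T − 395) + 1366.4(T − 18.3) + 194.79(T − 18.3) = 0
(287.13 + 1366.4 + 194.79) T = 287.13·395 + 1366.4·18.3 + 194.79·18.3
T = 141986/1848.4 ≈ 76.82 °C

T_f ≈ 76.8 °C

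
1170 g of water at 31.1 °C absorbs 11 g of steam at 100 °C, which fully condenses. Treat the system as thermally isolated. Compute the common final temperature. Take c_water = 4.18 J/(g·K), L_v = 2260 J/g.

T_f ≈ 36.8 °C

Conservation of energy gives ΣQ = 0:
condense steam: −11×2260 = −24860
  condensate cools 100→T: 11×4.18×(T − 100) = 45.98(T − 100)
  water warms: 1170×4.18×(T − 31.1) = 4890.6(T − 31.1)
4936.6 T = 24860 + 4598 + 152098 = 181556
T ≈ 36.78 °C, under the boiling point, so the assumption holds.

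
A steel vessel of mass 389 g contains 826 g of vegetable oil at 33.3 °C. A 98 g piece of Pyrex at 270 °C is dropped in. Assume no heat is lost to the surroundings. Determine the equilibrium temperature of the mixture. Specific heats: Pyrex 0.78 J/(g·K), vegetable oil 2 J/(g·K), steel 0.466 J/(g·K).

T_f ≈ 42.8 °C

Let T be the final temperature. ΣQ_i = 0:
98·0.78·(T − 270) + 826·2·(T − 33.3) + 389·0.466·(T − 33.3) = 0
76.44(T − 270) + 1652(T − 33.3) + 181.27(T − 33.3) = 0
(76.44 + 1652 + 181.27) T = 76.44·270 + 1652·33.3 + 181.27·33.3
T ≈ 42.77 °C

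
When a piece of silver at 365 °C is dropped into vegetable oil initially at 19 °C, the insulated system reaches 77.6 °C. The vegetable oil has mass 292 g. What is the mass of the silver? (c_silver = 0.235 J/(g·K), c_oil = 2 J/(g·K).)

m ≈ 507 g

Conservation of energy gives ΣQ = 0:
m·0.235·(77.6 − 365) + 292·2·(77.6 − 19) = 0
-67.54 m = -34222
m = -34222/-67.54 ≈ 506.7 g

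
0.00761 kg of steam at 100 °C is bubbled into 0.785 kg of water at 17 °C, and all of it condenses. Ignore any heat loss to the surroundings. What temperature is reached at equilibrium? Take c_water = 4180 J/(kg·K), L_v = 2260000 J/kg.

Heat gained plus heat lost sum to zero:
steam→water at 100 °C releases m L_v = 0.00761·2260000 = 17199
  condensate cools 100→T: 0.00761·4180·(T − 100) = 31.81(T − 100)
  original water: 3281.3(T − 17)
3313.1 T = 17199 + 3181 + 55782 = 76162
T ≈ 22.99 °C — below 100 °C, confirming all the steam condensed.

T_f ≈ 23.0 °C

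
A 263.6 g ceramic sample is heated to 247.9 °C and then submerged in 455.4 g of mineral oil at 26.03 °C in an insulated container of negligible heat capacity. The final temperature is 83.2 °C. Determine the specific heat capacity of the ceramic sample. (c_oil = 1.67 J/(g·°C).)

c ≈ 1 J/(g·°C)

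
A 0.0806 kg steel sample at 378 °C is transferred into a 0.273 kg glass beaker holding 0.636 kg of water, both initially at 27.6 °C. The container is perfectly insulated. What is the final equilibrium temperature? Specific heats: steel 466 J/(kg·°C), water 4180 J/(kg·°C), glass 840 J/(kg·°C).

T_f ≈ 32.1 °C

T_f is the heat-capacity-weighted average of the initial temperatures:
T_f = (37.56×378 + 2658.5×27.6 + 229.32×27.6) / (37.56 + 2658.5 + 229.32)
    = 93901 / 2925.4 ≈ 32.10 °C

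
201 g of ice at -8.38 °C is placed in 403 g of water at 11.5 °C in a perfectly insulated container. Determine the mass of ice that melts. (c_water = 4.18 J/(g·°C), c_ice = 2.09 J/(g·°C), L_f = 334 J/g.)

Heat available from the water dropping to 0 °C: 403×4.18×11.5 = 19372 J.
Warming the ice to 0 °C takes 201×2.09×8.38 = 3520.4 J, leaving 15852 J for melting.
Melting all 201 g of ice would need 201×334 = 67134 J.
Since 15852 < 67134 J, not all the ice melts; equilibrium is at 0 °C.
Mass melted = 15852/334 ≈ 47.46 g.

m_melted ≈ 47.5 g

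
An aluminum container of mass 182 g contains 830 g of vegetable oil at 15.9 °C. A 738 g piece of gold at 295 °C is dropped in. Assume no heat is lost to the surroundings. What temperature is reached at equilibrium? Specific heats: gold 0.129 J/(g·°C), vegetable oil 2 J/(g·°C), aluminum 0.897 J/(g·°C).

T_f ≈ 29.8 °C

Let T be the final temperature. ΣQ_i = 0:
738*0.129*(T − 295) + 830*2*(T − 15.9) + 182*0.897*(T − 15.9) = 0
1918.5 T = 57074
T = 57074 / 1918.5 = 29.8 °C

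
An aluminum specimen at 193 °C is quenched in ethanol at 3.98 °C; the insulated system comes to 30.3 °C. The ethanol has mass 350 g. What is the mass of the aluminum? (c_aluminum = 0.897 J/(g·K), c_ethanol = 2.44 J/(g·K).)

Setting the total heat transfer to zero:
m×0.897×(30.3 − 193) + 350×2.44×(30.3 − 3.98) = 0
-145.94 m = -22477
m = -22477/-145.94 ≈ 154 g

m ≈ 154 g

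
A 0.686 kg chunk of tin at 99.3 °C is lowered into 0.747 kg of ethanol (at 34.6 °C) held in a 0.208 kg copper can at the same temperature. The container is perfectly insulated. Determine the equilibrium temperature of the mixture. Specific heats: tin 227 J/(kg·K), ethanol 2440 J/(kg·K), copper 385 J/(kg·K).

Net heat exchanged in the isolated system is zero:
0.686×227×(T − 99.3) + 0.747×2440×(T − 34.6) + 0.208×385×(T − 34.6) = 0
155.72(T − 99.3) + 1822.7(T − 34.6) + 80.08(T − 34.6) = 0
2058.5 T = 81299
T = 81299/2058.5 ≈ 39.49 °C

T_f ≈ 39.5 °C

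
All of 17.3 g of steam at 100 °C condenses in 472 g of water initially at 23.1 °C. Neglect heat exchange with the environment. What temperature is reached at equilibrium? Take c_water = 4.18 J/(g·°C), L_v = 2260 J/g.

Setting the total heat transfer to zero:
latent heat released on condensation: 17.3·2260 = 39098; condensed water 100 °C→T: 72.31(T − 100); original water: 1973(T − 23.1)
2045.3 T = 39098 + 7231.4 + 45575 = 91905
T ≈ 44.94 °C, under the boiling point, so the assumption holds.

T_f ≈ 44.9 °C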